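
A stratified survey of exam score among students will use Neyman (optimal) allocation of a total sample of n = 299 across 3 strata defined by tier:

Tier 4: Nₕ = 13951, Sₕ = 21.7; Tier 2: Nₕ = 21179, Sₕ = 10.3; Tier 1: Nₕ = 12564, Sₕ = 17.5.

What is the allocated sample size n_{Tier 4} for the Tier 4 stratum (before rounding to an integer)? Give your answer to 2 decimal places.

122.20

Neyman allocation: nₕ = n·NₕSₕ / Σⱼ NⱼSⱼ.
Σ NⱼSⱼ = 13951·21.7 + 21179·10.3 + 12564·17.5 = 740750.4.
n_{Tier 4} = 299·13951·21.7 / 740750.4 = 122.20.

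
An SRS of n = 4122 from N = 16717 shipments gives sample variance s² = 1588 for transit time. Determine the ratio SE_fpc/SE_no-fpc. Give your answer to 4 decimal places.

f = n/N = 4122/16717 = 0.24657534.
SE_no-fpc = √(s²/n) = 0.62068501; SE_fpc = √((1−f)s²/n) = 0.53875482.
Ratio = √(1−f) = 0.86800038.

0.8680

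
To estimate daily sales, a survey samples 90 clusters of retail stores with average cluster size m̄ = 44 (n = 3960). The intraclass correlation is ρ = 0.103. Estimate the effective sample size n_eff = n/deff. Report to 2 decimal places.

729.42

deff = 1 + (44 − 1)·0.103 = 1 + 4.429 = 5.429.
n_eff = 3960 / 5.429 = 729.42.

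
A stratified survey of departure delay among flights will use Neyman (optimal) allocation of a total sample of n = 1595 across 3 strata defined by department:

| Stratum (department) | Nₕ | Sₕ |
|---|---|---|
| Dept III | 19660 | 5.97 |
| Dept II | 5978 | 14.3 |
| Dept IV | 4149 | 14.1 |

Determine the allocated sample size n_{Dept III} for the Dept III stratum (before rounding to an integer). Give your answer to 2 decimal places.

Neyman allocation: nₕ = n·NₕSₕ / Σⱼ NⱼSⱼ.
Σ NⱼSⱼ = 19660·5.97 + 5978·14.3 + 4149·14.1 = 261356.5.
n_{Dept III} = 1595·19660·5.97 / 261356.5 = 716.28.

716.28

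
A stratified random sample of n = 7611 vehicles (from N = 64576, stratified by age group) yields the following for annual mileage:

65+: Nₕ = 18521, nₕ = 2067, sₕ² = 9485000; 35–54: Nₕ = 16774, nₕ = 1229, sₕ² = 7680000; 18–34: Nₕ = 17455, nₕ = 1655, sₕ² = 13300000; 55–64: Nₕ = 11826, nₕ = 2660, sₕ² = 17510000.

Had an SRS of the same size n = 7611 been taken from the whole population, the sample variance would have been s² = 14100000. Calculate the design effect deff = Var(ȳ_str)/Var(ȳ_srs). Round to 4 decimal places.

0.8742

Var(ȳ_str) = Σ Wₕ²(1−fₕ)sₕ²/nₕ with Wₕ = Nₕ/64576:
  65+: (18521/64576)²·(1−2067/18521)·9485000/2067 = 335.34397
  35–54: (16774/64576)²·(1−1229/16774)·7680000/1229 = 390.74589
  18–34: (17455/64576)²·(1−1655/17455)·13300000/1655 = 531.48168
  55–64: (11826/64576)²·(1−2660/11826)·17510000/2660 = 171.1118
  → Var(ȳ_str) = 1428.6833.
Var(ȳ_srs) = (1 − 7611/64576)·14100000/7611 = 1634.2344.
deff = 1428.6833 / 1634.2344 = 0.8742.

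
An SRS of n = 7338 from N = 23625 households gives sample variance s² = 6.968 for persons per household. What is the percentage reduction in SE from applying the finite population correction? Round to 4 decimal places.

f = n/N = 7338/23625 = 0.31060317.
SE_no-fpc = √(s²/n) = 0.030815216; SE_fpc = √((1−f)s²/n) = 0.02558585.
Ratio = √(1−f) = 0.83029924. Reduction = 100·(1 − 0.83029924) = 16.9701%.

16.9701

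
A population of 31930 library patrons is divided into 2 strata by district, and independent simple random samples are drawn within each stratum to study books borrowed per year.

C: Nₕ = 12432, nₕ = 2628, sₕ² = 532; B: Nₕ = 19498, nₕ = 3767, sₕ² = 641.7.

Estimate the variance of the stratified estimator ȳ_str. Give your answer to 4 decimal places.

Var(ȳ_str) = Σₕ Wₕ²(1 − fₕ)sₕ²/nₕ with Wₕ = Nₕ/N, N = 31930.
C: Wₕ = 0.38935171; term = 0.38935171²·(1 − 0.21138996)·532/2628 = 0.024200968.
B: Wₕ = 0.61064829; term = 0.61064829²·(1 − 0.19319930)·641.7/3767 = 0.051248951.
Sum = 0.075449919.

0.0754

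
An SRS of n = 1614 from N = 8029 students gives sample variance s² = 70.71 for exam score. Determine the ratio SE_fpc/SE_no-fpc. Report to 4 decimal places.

f = n/N = 1614/8029 = 0.20102130.
SE_no-fpc = √(s²/n) = 0.20930936; SE_fpc = √((1−f)s²/n) = 0.18709245.
Ratio = √(1−f) = 0.89385609.

0.8939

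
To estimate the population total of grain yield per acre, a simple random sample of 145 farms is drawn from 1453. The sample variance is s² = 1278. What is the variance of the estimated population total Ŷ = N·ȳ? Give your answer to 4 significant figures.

Var(Ŷ) = N²·Var(ȳ) = N²·(1 − n/N)·s²/n.
f = 145/1453 = 0.09979353; Var(ȳ) = 0.90020647·1278/145 = 7.9342336.
Var(Ŷ) = 1453² · 7.9342336 = 1.6750825 × 10^7.

1.675 × 10^7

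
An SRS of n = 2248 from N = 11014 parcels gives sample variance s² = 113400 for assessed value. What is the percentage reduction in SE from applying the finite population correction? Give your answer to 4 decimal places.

f = n/N = 2248/11014 = 0.20410387.
SE_no-fpc = √(s²/n) = 7.1024531; SE_fpc = √((1−f)s²/n) = 6.3363123.
Ratio = √(1−f) = 0.89213011. Reduction = 100·(1 − 0.89213011) = 10.7870%.

10.7870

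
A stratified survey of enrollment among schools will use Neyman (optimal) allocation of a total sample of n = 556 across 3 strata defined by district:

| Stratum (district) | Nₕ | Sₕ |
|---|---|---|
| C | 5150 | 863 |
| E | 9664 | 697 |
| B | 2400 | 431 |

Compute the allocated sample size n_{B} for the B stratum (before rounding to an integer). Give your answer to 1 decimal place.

47.1

Neyman allocation: nₕ = n·NₕSₕ / Σⱼ NⱼSⱼ.
Σ NⱼSⱼ = 5150·863 + 9664·697 + 2400·431 = 1.2214658 × 10^7.
n_{B} = 556·2400·431 / (1.2214658 × 10^7) = 47.1.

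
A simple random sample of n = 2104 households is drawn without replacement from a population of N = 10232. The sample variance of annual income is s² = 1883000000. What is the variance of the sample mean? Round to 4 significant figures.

710900

Under SRS without replacement, Var(ȳ) = (1 − f)·s²/n with f = n/N = 2104/10232 = 0.20562940.
Var(ȳ) = (1 − 0.20562940)·1883000000/2104 = 0.79437060·894961.98 = 710931.48.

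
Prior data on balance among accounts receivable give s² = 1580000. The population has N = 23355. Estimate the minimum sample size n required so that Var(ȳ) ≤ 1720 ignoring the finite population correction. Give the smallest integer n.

Without fpc, n₀ = s²/D = 1580000/1720 = 918.6047.
Rounding up, n = 919.

919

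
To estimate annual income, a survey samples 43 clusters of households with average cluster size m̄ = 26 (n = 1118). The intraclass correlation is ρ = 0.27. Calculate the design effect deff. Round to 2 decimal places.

7.75

deff = 1 + (26 − 1)·0.27 = 1 + 6.75 = 7.75.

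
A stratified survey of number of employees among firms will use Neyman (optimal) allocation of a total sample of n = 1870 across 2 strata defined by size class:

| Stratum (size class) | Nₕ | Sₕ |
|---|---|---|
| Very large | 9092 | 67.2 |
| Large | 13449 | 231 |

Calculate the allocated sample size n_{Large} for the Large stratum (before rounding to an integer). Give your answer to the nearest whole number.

1563

Neyman allocation: nₕ = n·NₕSₕ / Σⱼ NⱼSⱼ.
Σ NⱼSⱼ = 9092·67.2 + 13449·231 = 3.7177014 × 10^6.
n_{Large} = 1870·13449·231 / (3.7177014 × 10^6) = 1563.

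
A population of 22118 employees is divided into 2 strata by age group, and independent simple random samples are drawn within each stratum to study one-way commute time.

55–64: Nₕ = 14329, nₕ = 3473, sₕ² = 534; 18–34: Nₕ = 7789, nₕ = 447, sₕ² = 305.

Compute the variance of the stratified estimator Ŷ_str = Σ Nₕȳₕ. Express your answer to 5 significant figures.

Var(Ŷ_str) = Σₕ Nₕ²(1 − fₕ)sₕ²/nₕ.
55–64: 14329²·(1 − 3473/14329)·534/3473 = 2.3917853 × 10^7.
18–34: 7789²·(1 − 447/7789)·305/447 = 3.9020102 × 10^7.
Sum = 6.2937955 × 10^7.

6.2938 × 10^7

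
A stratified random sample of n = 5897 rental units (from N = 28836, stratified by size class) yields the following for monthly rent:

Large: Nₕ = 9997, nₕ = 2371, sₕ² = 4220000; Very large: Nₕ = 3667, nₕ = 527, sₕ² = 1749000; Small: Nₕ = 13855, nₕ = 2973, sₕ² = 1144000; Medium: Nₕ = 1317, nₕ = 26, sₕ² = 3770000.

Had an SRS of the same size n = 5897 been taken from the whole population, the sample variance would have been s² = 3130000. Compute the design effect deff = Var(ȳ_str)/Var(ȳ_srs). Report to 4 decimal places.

1.3628

Var(ȳ_str) = Σ Wₕ²(1−fₕ)sₕ²/nₕ with Wₕ = Nₕ/28836:
  Large: (9997/28836)²·(1−2371/9997)·4220000/2371 = 163.18392
  Very large: (3667/28836)²·(1−527/3667)·1749000/527 = 45.956793
  Small: (13855/28836)²·(1−2973/13855)·1144000/2973 = 69.771223
  Medium: (1317/28836)²·(1−26/1317)·3770000/26 = 296.48996
  → Var(ȳ_str) = 575.4019.
Var(ȳ_srs) = (1 − 5897/28836)·3130000/5897 = 422.23349.
deff = 575.4019 / 422.23349 = 1.3628.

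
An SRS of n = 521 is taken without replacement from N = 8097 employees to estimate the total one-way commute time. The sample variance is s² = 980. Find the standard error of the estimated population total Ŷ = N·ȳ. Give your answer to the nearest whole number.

Var(Ŷ) = N²·Var(ȳ) = N²·(1 − n/N)·s²/n.
f = 521/8097 = 0.06434482; Var(ȳ) = 0.93565518·980/521 = 1.7599656.
Var(Ŷ) = 8097² · 1.7599656 = 1.1538582 × 10^8.
SE(Ŷ) = √(1.1538582 × 10^8) = 10742.

10742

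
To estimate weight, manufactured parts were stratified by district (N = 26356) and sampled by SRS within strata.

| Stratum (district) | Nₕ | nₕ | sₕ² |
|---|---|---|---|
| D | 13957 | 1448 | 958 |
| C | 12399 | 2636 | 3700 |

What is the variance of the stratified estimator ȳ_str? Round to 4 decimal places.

0.4109

Var(ȳ_str) = Σₕ Wₕ²(1 − fₕ)sₕ²/nₕ with Wₕ = Nₕ/N, N = 26356.
D: Wₕ = 0.52955684; term = 0.52955684²·(1 − 0.10374722)·958/1448 = 0.16628483.
C: Wₕ = 0.47044316; term = 0.47044316²·(1 − 0.21259779)·3700/2636 = 0.24460609.
Sum = 0.41089092.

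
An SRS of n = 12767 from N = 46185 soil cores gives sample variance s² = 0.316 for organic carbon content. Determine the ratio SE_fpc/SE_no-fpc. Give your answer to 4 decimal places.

f = n/N = 12767/46185 = 0.27643174.
SE_no-fpc = √(s²/n) = 0.004975069; SE_fpc = √((1−f)s²/n) = 0.0042319338.
Ratio = √(1−f) = 0.85062816.

0.8506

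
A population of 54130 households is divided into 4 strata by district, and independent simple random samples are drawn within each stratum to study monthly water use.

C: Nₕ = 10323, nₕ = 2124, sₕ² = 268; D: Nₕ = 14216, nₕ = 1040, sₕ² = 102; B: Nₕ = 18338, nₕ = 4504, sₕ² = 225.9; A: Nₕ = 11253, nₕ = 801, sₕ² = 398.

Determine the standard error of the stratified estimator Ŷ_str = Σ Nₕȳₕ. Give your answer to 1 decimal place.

10010.7

Var(Ŷ_str) = Σₕ Nₕ²(1 − fₕ)sₕ²/nₕ.
C: 10323²·(1 − 2124/10323)·268/2124 = 1.0679406 × 10^7.
D: 14216²·(1 − 1040/14216)·102/1040 = 1.837079 × 10^7.
B: 18338²·(1 − 4504/18338)·225.9/4504 = 1.2723822 × 10^7.
A: 11253²·(1 − 801/11253)·398/801 = 5.8441086 × 10^7.
Sum = 1.002151 × 10^8.
SE = √(1.002151 × 10^8) = 10010.7.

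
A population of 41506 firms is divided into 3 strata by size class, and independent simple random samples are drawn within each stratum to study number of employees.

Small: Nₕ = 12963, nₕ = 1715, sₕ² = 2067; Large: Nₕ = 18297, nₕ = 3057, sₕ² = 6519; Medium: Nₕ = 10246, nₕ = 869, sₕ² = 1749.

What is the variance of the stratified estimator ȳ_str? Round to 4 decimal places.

0.5594

Var(ȳ_str) = Σₕ Wₕ²(1 − fₕ)sₕ²/nₕ with Wₕ = Nₕ/N, N = 41506.
Small: Wₕ = 0.31231629; term = 0.31231629²·(1 − 0.13229962)·2067/1715 = 0.10200828.
Large: Wₕ = 0.44082783; term = 0.44082783²·(1 − 0.16707657)·6519/3057 = 0.3451665.
Medium: Wₕ = 0.24685588; term = 0.24685588²·(1 − 0.08481359)·1749/869 = 0.11224488.
Sum = 0.55941966.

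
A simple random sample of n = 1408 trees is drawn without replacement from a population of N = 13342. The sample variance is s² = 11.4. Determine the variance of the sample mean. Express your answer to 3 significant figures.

Under SRS without replacement, Var(ȳ) = (1 − f)·s²/n with f = n/N = 1408/13342 = 0.10553140.
Var(ȳ) = (1 − 0.10553140)·11.4/1408 = 0.89446860·0.0080965909 = 0.0072421463.

0.00724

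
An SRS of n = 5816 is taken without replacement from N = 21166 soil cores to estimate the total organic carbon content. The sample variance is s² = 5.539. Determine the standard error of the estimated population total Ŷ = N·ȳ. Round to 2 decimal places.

Var(Ŷ) = N²·Var(ȳ) = N²·(1 − n/N)·s²/n.
f = 5816/21166 = 0.27478031; Var(ȳ) = 0.72521969·5.539/5816 = 6.9067948 × 10^-4.
Var(Ŷ) = 21166² · (6.9067948 × 10^-4) = 309424.1.
SE(Ŷ) = √(309424.1) = 556.26.

556.26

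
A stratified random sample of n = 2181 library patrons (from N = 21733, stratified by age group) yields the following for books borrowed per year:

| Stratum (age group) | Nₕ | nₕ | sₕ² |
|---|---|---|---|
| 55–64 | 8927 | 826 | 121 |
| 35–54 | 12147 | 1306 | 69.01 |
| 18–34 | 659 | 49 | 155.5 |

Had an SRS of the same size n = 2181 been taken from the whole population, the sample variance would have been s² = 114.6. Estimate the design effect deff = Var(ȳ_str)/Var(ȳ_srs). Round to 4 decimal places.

0.8433

Var(ȳ_str) = Σ Wₕ²(1−fₕ)sₕ²/nₕ with Wₕ = Nₕ/21733:
  55–64: (8927/21733)²·(1−826/8927)·121/826 = 0.022429011
  35–54: (12147/21733)²·(1−1306/12147)·69.01/1306 = 0.014732209
  18–34: (659/21733)²·(1−49/659)·155.5/49 = 0.0027009106
  → Var(ȳ_str) = 0.039862131.
Var(ȳ_srs) = (1 − 2181/21733)·114.6/2181 = 0.047271617.
deff = 0.039862131 / 0.047271617 = 0.8433.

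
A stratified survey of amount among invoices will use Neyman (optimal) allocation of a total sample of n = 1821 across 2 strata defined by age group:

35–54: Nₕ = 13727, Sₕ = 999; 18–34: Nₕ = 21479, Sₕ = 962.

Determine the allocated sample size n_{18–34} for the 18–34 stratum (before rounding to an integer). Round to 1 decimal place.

Neyman allocation: nₕ = n·NₕSₕ / Σⱼ NⱼSⱼ.
Σ NⱼSⱼ = 13727·999 + 21479·962 = 3.4376071 × 10^7.
n_{18–34} = 1821·21479·962 / (3.4376071 × 10^7) = 1094.6.

1094.6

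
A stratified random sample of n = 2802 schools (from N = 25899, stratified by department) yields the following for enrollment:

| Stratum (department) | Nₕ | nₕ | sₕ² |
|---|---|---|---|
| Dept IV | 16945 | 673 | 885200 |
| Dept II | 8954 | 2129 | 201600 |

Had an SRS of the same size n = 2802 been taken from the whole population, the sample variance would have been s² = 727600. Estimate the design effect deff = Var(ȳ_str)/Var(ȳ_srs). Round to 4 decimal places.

Var(ȳ_str) = Σ Wₕ²(1−fₕ)sₕ²/nₕ with Wₕ = Nₕ/25899:
  Dept IV: (16945/25899)²·(1−673/16945)·885200/673 = 540.68318
  Dept II: (8954/25899)²·(1−2129/8954)·201600/2129 = 8.6271753
  → Var(ȳ_str) = 549.31036.
Var(ȳ_srs) = (1 − 2802/25899)·727600/2802 = 231.57791.
deff = 549.31036 / 231.57791 = 2.3720.

2.3720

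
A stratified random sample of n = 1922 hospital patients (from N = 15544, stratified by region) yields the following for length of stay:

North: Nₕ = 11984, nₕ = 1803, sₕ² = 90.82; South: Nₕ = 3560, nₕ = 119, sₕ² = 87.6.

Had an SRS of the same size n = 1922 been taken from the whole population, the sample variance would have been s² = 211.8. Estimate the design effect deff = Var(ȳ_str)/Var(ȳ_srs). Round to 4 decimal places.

0.6499

Var(ȳ_str) = Σ Wₕ²(1−fₕ)sₕ²/nₕ with Wₕ = Nₕ/15544:
  North: (11984/15544)²·(1−1803/11984)·90.82/1803 = 0.025436212
  South: (3560/15544)²·(1−119/3560)·87.6/119 = 0.037322114
  → Var(ȳ_str) = 0.062758326.
Var(ȳ_srs) = (1 − 1922/15544)·211.8/1922 = 0.096571874.
deff = 0.062758326 / 0.096571874 = 0.6499.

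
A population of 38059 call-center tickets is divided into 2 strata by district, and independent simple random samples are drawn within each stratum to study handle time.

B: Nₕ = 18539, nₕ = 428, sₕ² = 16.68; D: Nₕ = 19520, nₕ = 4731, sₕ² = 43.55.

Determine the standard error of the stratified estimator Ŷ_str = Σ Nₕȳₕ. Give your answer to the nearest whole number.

Var(Ŷ_str) = Σₕ Nₕ²(1 − fₕ)sₕ²/nₕ.
B: 18539²·(1 − 428/18539)·16.68/428 = 1.308522 × 10^7.
D: 19520²·(1 − 4731/19520)·43.55/4731 = 2.657381 × 10^6.
Sum = 1.5742601 × 10^7.
SE = √(1.5742601 × 10^7) = 3968.

3968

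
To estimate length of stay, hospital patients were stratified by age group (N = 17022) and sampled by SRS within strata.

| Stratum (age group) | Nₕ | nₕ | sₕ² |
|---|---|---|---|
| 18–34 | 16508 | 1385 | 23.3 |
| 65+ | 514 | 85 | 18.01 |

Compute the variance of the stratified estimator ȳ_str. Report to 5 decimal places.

Var(ȳ_str) = Σₕ Wₕ²(1 − fₕ)sₕ²/nₕ with Wₕ = Nₕ/N, N = 17022.
18–34: Wₕ = 0.96980378; term = 0.96980378²·(1 − 0.08389872)·23.3/1385 = 0.014494972.
65+: Wₕ = 0.03019622; term = 0.03019622²·(1 − 0.16536965)·18.01/85 = 1.6124788 × 10^-4.
Sum = 0.01465622.

0.01466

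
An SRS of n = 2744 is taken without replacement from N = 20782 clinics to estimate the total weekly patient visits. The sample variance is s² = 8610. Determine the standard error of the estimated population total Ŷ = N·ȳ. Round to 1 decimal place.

34296.3

Var(Ŷ) = N²·Var(ȳ) = N²·(1 − n/N)·s²/n.
f = 2744/20782 = 0.13203734; Var(ȳ) = 0.86796266·8610/2744 = 2.7234543.
Var(Ŷ) = 20782² · 2.7234543 = 1.1762368 × 10^9.
SE(Ŷ) = √(1.1762368 × 10^9) = 34296.3.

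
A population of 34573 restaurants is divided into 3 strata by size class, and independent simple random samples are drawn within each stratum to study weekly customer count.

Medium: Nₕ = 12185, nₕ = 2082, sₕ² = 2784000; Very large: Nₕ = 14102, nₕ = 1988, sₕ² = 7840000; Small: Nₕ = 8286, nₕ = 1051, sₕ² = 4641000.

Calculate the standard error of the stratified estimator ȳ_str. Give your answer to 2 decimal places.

Var(ȳ_str) = Σₕ Wₕ²(1 − fₕ)sₕ²/nₕ with Wₕ = Nₕ/N, N = 34573.
Medium: Wₕ = 0.35244266; term = 0.35244266²·(1 − 0.17086582)·2784000/2082 = 137.71786.
Very large: Wₕ = 0.40789055; term = 0.40789055²·(1 − 0.14097291)·7840000/1988 = 563.62965.
Small: Wₕ = 0.23966679; term = 0.23966679²·(1 − 0.12684045)·4641000/1051 = 221.47167.
Sum = 922.81918.
SE = √(922.81918) = 30.38.

30.38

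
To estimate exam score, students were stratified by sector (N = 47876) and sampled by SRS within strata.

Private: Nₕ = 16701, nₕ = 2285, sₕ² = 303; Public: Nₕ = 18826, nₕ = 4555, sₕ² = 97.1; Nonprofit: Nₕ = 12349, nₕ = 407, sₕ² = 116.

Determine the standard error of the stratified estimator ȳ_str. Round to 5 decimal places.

0.18645

Var(ȳ_str) = Σₕ Wₕ²(1 − fₕ)sₕ²/nₕ with Wₕ = Nₕ/N, N = 47876.
Private: Wₕ = 0.34883867; term = 0.34883867²·(1 − 0.13681815)·303/2285 = 0.013928616.
Public: Wₕ = 0.39322416; term = 0.39322416²·(1 − 0.24195262)·97.1/4555 = 0.0024986625.
Nonprofit: Wₕ = 0.25793717; term = 0.25793717²·(1 − 0.03295813)·116/407 = 0.018337356.
Sum = 0.034764635.
SE = √(0.034764635) = 0.18645.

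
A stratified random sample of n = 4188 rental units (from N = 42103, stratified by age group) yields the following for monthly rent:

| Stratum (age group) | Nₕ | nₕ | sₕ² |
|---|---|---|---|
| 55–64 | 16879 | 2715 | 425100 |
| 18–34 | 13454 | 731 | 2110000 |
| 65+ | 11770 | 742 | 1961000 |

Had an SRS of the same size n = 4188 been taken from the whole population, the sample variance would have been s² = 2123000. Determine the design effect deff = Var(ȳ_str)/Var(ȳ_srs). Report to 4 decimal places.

1.0807

Var(ȳ_str) = Σ Wₕ²(1−fₕ)sₕ²/nₕ with Wₕ = Nₕ/42103:
  55–64: (16879/42103)²·(1−2715/16879)·425100/2715 = 21.116786
  18–34: (13454/42103)²·(1−731/13454)·2110000/731 = 278.72758
  65+: (11770/42103)²·(1−742/11770)·1961000/742 = 193.51776
  → Var(ȳ_str) = 493.36213.
Var(ȳ_srs) = (1 − 4188/42103)·2123000/4188 = 456.50059.
deff = 493.36213 / 456.50059 = 1.0807.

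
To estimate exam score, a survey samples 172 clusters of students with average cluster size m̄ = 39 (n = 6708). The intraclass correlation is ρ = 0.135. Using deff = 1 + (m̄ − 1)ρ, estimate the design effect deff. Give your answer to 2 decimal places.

deff = 1 + (39 − 1)·0.135 = 1 + 5.13 = 6.13.

6.13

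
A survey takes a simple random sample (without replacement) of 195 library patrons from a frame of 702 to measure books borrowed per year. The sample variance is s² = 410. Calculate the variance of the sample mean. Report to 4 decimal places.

Under SRS without replacement, Var(ȳ) = (1 − f)·s²/n with f = n/N = 195/702 = 0.27777778.
Var(ȳ) = (1 − 0.27777778)·410/195 = 0.72222222·2.1025641 = 1.5185185.

1.5185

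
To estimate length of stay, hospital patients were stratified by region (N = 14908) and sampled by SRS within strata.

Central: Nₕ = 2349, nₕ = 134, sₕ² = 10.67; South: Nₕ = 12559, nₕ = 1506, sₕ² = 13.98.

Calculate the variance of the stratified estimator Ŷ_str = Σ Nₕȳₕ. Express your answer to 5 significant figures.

1.7029 × 10^6

Var(Ŷ_str) = Σₕ Nₕ²(1 − fₕ)sₕ²/nₕ.
Central: 2349²·(1 − 134/2349)·10.67/134 = 414301.37.
South: 12559²·(1 − 1506/12559)·13.98/1506 = 1.2885979 × 10^6.
Sum = 1.7028993 × 10^6.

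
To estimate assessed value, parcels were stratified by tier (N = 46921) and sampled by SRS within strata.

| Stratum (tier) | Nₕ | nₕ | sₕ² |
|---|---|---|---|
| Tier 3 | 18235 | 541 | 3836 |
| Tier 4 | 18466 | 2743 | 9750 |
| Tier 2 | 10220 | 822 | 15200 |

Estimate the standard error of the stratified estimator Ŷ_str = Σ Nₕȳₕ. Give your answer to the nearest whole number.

71385

Var(Ŷ_str) = Σₕ Nₕ²(1 − fₕ)sₕ²/nₕ.
Tier 3: 18235²·(1 − 541/18235)·3836/541 = 2.287774 × 10^9.
Tier 4: 18466²·(1 − 2743/18466)·9750/2743 = 1.0320175 × 10^9.
Tier 2: 10220²·(1 − 822/10220)·15200/822 = 1.7760619 × 10^9.
Sum = 5.0958534 × 10^9.
SE = √(5.0958534 × 10^9) = 71385.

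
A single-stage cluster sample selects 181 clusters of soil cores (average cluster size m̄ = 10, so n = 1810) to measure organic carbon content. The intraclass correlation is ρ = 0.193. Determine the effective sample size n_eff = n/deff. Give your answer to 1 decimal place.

661.3

deff = 1 + (10 − 1)·0.193 = 1 + 1.737 = 2.737.
n_eff = 1810 / 2.737 = 661.3.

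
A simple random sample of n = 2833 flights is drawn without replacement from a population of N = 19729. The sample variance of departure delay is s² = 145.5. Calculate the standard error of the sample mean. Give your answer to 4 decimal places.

Under SRS without replacement, Var(ȳ) = (1 − f)·s²/n with f = n/N = 2833/19729 = 0.14359572.
Var(ȳ) = (1 − 0.14359572)·145.5/2833 = 0.85640428·0.051358983 = 0.043984053.
SE(ȳ) = √(0.043984053) = 0.2097.

0.2097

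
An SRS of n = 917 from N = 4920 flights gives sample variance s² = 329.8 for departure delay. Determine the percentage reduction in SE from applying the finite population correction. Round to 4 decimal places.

9.7992

f = n/N = 917/4920 = 0.18638211.
SE_no-fpc = √(s²/n) = 0.59970913; SE_fpc = √((1−f)s²/n) = 0.54094225.
Ratio = √(1−f) = 0.90200770. Reduction = 100·(1 − 0.90200770) = 9.7992%.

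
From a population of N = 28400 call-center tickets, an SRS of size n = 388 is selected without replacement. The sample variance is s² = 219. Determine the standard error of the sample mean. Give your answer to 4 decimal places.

Under SRS without replacement, Var(ȳ) = (1 − f)·s²/n with f = n/N = 388/28400 = 0.01366197.
Var(ȳ) = (1 − 0.01366197)·219/388 = 0.98633803·0.56443299 = 0.55672172.
SE(ȳ) = √(0.55672172) = 0.7461.

0.7461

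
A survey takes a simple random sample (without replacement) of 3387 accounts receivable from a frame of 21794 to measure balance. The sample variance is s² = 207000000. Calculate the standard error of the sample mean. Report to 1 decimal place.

227.2

Under SRS without replacement, Var(ȳ) = (1 − f)·s²/n with f = n/N = 3387/21794 = 0.15540975.
Var(ȳ) = (1 − 0.15540975)·207000000/3387 = 0.84459025·61116.032 = 51618.005.
SE(ȳ) = √(51618.005) = 227.2.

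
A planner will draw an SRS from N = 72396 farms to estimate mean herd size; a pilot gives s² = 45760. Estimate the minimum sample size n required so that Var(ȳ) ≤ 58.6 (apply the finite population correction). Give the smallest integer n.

773

Without fpc, n₀ = s²/D = 45760/58.6 = 780.8874.
With fpc, (1 − n/N)·s²/n ≤ D requires n ≥ n₀/(1 + n₀/N) = 780.8874/(1 + 780.8874/72396) = 772.5544.
Rounding up, n = 773.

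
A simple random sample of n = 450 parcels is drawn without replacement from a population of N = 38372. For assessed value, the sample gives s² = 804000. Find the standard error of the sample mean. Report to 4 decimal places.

Under SRS without replacement, Var(ȳ) = (1 − f)·s²/n with f = n/N = 450/38372 = 0.01172730.
Var(ȳ) = (1 − 0.01172730)·804000/450 = 0.98827270·1786.6667 = 1765.7139.
SE(ȳ) = √(1765.7139) = 42.0204.

42.0204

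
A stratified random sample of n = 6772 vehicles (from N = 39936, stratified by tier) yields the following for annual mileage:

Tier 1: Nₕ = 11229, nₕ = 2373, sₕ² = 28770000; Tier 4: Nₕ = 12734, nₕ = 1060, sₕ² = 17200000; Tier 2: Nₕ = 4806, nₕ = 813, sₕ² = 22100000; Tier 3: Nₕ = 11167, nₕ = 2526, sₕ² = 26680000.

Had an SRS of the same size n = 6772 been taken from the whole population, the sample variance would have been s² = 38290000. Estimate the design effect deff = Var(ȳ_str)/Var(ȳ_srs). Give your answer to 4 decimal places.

Var(ȳ_str) = Σ Wₕ²(1−fₕ)sₕ²/nₕ with Wₕ = Nₕ/39936:
  Tier 1: (11229/39936)²·(1−2373/11229)·28770000/2373 = 755.94759
  Tier 4: (12734/39936)²·(1−1060/12734)·17200000/1060 = 1512.4394
  Tier 2: (4806/39936)²·(1−813/4806)·22100000/813 = 327.08127
  Tier 3: (11167/39936)²·(1−2526/11167)·26680000/2526 = 639.03386
  → Var(ȳ_str) = 3234.5021.
Var(ȳ_srs) = (1 − 6772/39936)·38290000/6772 = 4695.3802.
deff = 3234.5021 / 4695.3802 = 0.6889.

0.6889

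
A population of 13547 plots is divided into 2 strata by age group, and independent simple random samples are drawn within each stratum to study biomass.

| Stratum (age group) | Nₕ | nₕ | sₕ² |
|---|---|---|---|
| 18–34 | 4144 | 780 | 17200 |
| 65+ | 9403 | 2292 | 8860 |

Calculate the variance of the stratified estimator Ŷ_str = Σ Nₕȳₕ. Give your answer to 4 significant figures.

5.659 × 10^8

Var(Ŷ_str) = Σₕ Nₕ²(1 − fₕ)sₕ²/nₕ.
18–34: 4144²·(1 − 780/4144)·17200/780 = 3.0740405 × 10^8.
65+: 9403²·(1 − 2292/9403)·8860/2292 = 2.5847362 × 10^8.
Sum = 5.6587767 × 10^8.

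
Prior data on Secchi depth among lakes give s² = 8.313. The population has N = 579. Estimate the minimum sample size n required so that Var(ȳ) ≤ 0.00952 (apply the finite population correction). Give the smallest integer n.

349

Without fpc, n₀ = s²/D = 8.313/0.00952 = 873.2143.
With fpc, (1 − n/N)·s²/n ≤ D requires n ≥ n₀/(1 + n₀/N) = 873.2143/(1 + 873.2143/579) = 348.1518.
Rounding up, n = 349.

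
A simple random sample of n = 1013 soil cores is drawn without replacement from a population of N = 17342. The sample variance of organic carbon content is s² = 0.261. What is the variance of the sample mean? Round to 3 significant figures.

Under SRS without replacement, Var(ȳ) = (1 − f)·s²/n with f = n/N = 1013/17342 = 0.05841310.
Var(ȳ) = (1 − 0.05841310)·0.261/1013 = 0.94158690·2.5765054 × 10^-4 = 2.4260038 × 10^-4.

2.43 × 10^-4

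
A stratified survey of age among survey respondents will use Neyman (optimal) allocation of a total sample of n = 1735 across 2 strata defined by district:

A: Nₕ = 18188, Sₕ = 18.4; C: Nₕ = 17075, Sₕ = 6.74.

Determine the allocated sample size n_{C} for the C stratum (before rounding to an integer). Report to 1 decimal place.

444.0

Neyman allocation: nₕ = n·NₕSₕ / Σⱼ NⱼSⱼ.
Σ NⱼSⱼ = 18188·18.4 + 17075·6.74 = 449744.7.
n_{C} = 1735·17075·6.74 / 449744.7 = 444.0.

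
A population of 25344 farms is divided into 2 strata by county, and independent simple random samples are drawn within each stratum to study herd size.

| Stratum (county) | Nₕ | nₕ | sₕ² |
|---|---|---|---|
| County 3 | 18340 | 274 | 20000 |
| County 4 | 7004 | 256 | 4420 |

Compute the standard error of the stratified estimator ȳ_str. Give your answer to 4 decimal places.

Var(ȳ_str) = Σₕ Wₕ²(1 − fₕ)sₕ²/nₕ with Wₕ = Nₕ/N, N = 25344.
County 3: Wₕ = 0.72364268; term = 0.72364268²·(1 − 0.01494002)·20000/274 = 37.652208.
County 4: Wₕ = 0.27635732; term = 0.27635732²·(1 − 0.03655054)·4420/256 = 1.2704372.
Sum = 38.922645.
SE = √(38.922645) = 6.2388.

6.2388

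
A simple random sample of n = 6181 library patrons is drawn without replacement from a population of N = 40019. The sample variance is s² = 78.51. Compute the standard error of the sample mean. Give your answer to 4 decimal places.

0.1036

Under SRS without replacement, Var(ȳ) = (1 − f)·s²/n with f = n/N = 6181/40019 = 0.15445164.
Var(ȳ) = (1 − 0.15445164)·78.51/6181 = 0.84554836·0.012701828 = 0.01074001.
SE(ȳ) = √(0.01074001) = 0.1036.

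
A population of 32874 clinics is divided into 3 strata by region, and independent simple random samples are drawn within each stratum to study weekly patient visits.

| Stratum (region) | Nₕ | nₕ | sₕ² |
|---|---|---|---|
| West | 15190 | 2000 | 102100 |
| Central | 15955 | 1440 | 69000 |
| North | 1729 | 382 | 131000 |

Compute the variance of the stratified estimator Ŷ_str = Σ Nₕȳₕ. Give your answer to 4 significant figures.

Var(Ŷ_str) = Σₕ Nₕ²(1 − fₕ)sₕ²/nₕ.
West: 15190²·(1 − 2000/15190)·102100/2000 = 1.0228179 × 10^10.
Central: 15955²·(1 − 1440/15955)·69000/1440 = 1.1096869 × 10^10.
North: 1729²·(1 − 382/1729)·131000/382 = 7.9867579 × 10^8.
Sum = 2.2123724 × 10^10.

2.212 × 10^10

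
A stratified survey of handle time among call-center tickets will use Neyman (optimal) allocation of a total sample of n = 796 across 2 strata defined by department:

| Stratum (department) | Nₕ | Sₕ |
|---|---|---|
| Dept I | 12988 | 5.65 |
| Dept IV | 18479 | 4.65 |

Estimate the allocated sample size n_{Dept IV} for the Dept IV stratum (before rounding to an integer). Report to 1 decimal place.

429.3

Neyman allocation: nₕ = n·NₕSₕ / Σⱼ NⱼSⱼ.
Σ NⱼSⱼ = 12988·5.65 + 18479·4.65 = 159309.55.
n_{Dept IV} = 796·18479·4.65 / 159309.55 = 429.3.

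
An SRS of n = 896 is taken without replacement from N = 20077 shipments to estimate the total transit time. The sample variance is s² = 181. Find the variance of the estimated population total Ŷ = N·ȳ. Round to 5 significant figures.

7.7793 × 10^7

Var(Ŷ) = N²·Var(ȳ) = N²·(1 − n/N)·s²/n.
f = 896/20077 = 0.04462818; Var(ȳ) = 0.95537182·181/896 = 0.19299364.
Var(Ŷ) = 20077² · 0.19299364 = 7.7793021 × 10^7.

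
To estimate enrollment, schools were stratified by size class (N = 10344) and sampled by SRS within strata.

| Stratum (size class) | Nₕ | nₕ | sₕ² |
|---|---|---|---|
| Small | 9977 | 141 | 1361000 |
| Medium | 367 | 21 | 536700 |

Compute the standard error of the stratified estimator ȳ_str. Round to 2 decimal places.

94.25

Var(ȳ_str) = Σₕ Wₕ²(1 − fₕ)sₕ²/nₕ with Wₕ = Nₕ/N, N = 10344.
Small: Wₕ = 0.96452049; term = 0.96452049²·(1 − 0.01413250)·1361000/141 = 8852.7965.
Medium: Wₕ = 0.03547951; term = 0.03547951²·(1 − 0.05722071)·536700/21 = 30.330351.
Sum = 8883.1269.
SE = √(8883.1269) = 94.25.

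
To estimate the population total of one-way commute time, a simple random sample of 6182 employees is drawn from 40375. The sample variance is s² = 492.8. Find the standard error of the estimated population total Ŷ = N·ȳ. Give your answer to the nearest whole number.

Var(Ŷ) = N²·Var(ȳ) = N²·(1 − n/N)·s²/n.
f = 6182/40375 = 0.15311455; Var(ȳ) = 0.84688545·492.8/6182 = 0.06750973.
Var(Ŷ) = 40375² · 0.06750973 = 1.1005035 × 10^8.
SE(Ŷ) = √(1.1005035 × 10^8) = 10490.

10490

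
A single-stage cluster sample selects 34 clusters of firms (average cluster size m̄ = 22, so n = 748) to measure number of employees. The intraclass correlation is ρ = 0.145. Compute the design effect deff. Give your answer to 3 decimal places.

4.045

deff = 1 + (22 − 1)·0.145 = 1 + 3.045 = 4.045.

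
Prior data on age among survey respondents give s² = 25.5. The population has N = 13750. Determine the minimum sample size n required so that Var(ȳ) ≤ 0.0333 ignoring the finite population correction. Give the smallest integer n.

766

Without fpc, n₀ = s²/D = 25.5/0.0333 = 765.7658.
Rounding up, n = 766.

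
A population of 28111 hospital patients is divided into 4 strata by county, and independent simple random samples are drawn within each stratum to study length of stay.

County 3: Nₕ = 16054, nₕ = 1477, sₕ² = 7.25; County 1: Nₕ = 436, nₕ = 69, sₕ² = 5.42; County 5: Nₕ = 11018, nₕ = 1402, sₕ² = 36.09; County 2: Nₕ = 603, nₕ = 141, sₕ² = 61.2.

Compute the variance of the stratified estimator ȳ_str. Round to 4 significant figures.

0.005074

Var(ȳ_str) = Σₕ Wₕ²(1 − fₕ)sₕ²/nₕ with Wₕ = Nₕ/N, N = 28111.
County 3: Wₕ = 0.57109317; term = 0.57109317²·(1 − 0.09200199)·7.25/1477 = 0.0014536382.
County 1: Wₕ = 0.01550994; term = 0.01550994²·(1 − 0.15825688)·5.42/69 = 1.5905604 × 10^-5.
County 5: Wₕ = 0.39194621; term = 0.39194621²·(1 − 0.12724632)·36.09/1402 = 0.0034513063.
County 2: Wₕ = 0.02145068; term = 0.02145068²·(1 − 0.23383085)·61.2/141 = 1.5301676 × 10^-4.
Sum = 0.0050738669.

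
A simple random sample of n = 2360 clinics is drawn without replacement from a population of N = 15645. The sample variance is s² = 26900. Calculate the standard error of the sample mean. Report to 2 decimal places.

3.11

Under SRS without replacement, Var(ȳ) = (1 − f)·s²/n with f = n/N = 2360/15645 = 0.15084692.
Var(ȳ) = (1 − 0.15084692)·26900/2360 = 0.84915308·11.398305 = 9.6789059.
SE(ȳ) = √(9.6789059) = 3.11.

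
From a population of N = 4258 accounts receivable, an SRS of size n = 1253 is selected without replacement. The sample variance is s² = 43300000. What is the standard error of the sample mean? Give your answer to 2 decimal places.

156.17

Under SRS without replacement, Var(ȳ) = (1 − f)·s²/n with f = n/N = 1253/4258 = 0.29426961.
Var(ȳ) = (1 − 0.29426961)·43300000/1253 = 0.70573039·34557.063 = 24387.97.
SE(ȳ) = √(24387.97) = 156.17.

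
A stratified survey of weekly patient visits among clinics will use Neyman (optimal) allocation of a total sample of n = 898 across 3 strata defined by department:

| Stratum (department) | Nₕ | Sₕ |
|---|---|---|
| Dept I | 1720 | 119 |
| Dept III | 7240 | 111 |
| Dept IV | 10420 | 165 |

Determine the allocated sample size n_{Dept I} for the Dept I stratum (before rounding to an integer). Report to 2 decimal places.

Neyman allocation: nₕ = n·NₕSₕ / Σⱼ NⱼSⱼ.
Σ NⱼSⱼ = 1720·119 + 7240·111 + 10420·165 = 2.72762 × 10^6.
n_{Dept I} = 898·1720·119 / (2.72762 × 10^6) = 67.39.

67.39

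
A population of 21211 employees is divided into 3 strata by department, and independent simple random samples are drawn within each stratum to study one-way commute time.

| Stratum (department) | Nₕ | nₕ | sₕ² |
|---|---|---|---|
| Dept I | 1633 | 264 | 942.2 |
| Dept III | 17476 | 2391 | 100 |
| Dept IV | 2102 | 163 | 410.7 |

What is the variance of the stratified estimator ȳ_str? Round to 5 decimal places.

Var(ȳ_str) = Σₕ Wₕ²(1 − fₕ)sₕ²/nₕ with Wₕ = Nₕ/N, N = 21211.
Dept I: Wₕ = 0.07698836; term = 0.07698836²·(1 − 0.16166565)·942.2/264 = 0.017733992.
Dept III: Wₕ = 0.82391212; term = 0.82391212²·(1 − 0.13681621)·100/2391 = 0.024506737.
Dept IV: Wₕ = 0.09909952; term = 0.09909952²·(1 − 0.07754520)·410.7/163 = 0.022825764.
Sum = 0.065066493.

0.06507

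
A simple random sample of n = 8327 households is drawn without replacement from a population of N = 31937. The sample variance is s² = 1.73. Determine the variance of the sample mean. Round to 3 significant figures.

1.54 × 10^-4

Under SRS without replacement, Var(ȳ) = (1 − f)·s²/n with f = n/N = 8327/31937 = 0.26073207.
Var(ȳ) = (1 − 0.26073207)·1.73/8327 = 0.73926793·2.077579 × 10^-4 = 1.5358875 × 10^-4.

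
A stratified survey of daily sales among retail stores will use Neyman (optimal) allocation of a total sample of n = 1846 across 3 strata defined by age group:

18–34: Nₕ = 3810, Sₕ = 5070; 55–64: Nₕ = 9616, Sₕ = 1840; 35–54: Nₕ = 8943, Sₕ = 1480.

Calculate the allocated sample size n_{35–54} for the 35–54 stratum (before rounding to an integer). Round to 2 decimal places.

Neyman allocation: nₕ = n·NₕSₕ / Σⱼ NⱼSⱼ.
Σ NⱼSⱼ = 3810·5070 + 9616·1840 + 8943·1480 = 5.024578 × 10^7.
n_{35–54} = 1846·8943·1480 / (5.024578 × 10^7) = 486.27.

486.27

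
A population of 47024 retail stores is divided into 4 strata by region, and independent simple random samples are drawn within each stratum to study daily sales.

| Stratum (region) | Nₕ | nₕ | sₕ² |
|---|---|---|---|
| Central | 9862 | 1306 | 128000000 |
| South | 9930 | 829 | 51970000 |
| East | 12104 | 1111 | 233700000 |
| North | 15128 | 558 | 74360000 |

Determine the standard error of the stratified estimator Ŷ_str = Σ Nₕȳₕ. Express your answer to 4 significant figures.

8.444 × 10^6

Var(Ŷ_str) = Σₕ Nₕ²(1 − fₕ)sₕ²/nₕ.
Central: 9862²·(1 − 1306/9862)·128000000/1306 = 8.269944 × 10^12.
South: 9930²·(1 − 829/9930)·51970000/829 = 5.6654779 × 10^12.
East: 12104²·(1 − 1111/12104)·233700000/1111 = 2.7989156 × 10^13.
North: 15128²·(1 − 558/15128)·74360000/558 = 2.9372861 × 10^13.
Sum = 7.1297439 × 10^13.
SE = √(7.1297439 × 10^13) = 8.444 × 10^6.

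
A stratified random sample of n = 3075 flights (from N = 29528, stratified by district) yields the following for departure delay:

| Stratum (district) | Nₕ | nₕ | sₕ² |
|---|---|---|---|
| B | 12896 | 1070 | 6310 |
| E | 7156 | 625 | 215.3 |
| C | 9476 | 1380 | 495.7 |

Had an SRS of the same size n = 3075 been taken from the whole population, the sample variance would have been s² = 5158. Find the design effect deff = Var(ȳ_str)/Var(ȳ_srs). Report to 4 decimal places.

0.7197

Var(ȳ_str) = Σ Wₕ²(1−fₕ)sₕ²/nₕ with Wₕ = Nₕ/29528:
  B: (12896/29528)²·(1−1070/12896)·6310/1070 = 1.0315028
  E: (7156/29528)²·(1−625/7156)·215.3/625 = 0.018464858
  C: (9476/29528)²·(1−1380/9476)·495.7/1380 = 0.031605839
  → Var(ȳ_str) = 1.0815735.
Var(ȳ_srs) = (1 − 3075/29528)·5158/3075 = 1.5027167.
deff = 1.0815735 / 1.5027167 = 0.7197.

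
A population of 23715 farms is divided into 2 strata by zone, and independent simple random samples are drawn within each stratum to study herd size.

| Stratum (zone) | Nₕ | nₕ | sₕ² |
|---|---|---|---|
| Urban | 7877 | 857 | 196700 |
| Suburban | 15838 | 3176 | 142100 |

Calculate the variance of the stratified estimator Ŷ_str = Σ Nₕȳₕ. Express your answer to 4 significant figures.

2.166 × 10^10

Var(Ŷ_str) = Σₕ Nₕ²(1 − fₕ)sₕ²/nₕ.
Urban: 7877²·(1 − 857/7877)·196700/857 = 1.269175 × 10^10.
Suburban: 15838²·(1 − 3176/15838)·142100/3176 = 8.9725571 × 10^9.
Sum = 2.1664307 × 10^10.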